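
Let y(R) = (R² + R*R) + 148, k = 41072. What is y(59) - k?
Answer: -33962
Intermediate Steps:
y(R) = 148 + 2*R² (y(R) = (R² + R²) + 148 = 2*R² + 148 = 148 + 2*R²)
y(59) - k = (148 + 2*59²) - 1*41072 = (148 + 2*3481) - 41072 = (148 + 6962) - 41072 = 7110 - 41072 = -33962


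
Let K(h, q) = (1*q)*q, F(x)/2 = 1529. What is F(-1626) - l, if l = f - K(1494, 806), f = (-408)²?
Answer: 486230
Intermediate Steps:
F(x) = 3058 (F(x) = 2*1529 = 3058)
K(h, q) = q² (K(h, q) = q*q = q²)
f = 166464
l = -483172 (l = 166464 - 1*806² = 166464 - 1*649636 = 166464 - 649636 = -483172)
F(-1626) - l = 3058 - 1*(-483172) = 3058 + 483172 = 486230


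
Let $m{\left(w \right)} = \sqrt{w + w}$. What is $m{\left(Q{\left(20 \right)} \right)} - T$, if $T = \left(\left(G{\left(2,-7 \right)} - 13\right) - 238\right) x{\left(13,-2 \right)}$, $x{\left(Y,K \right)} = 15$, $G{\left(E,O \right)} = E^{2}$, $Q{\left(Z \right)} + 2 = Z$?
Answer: $3711$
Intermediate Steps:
$Q{\left(Z \right)} = -2 + Z$
$m{\left(w \right)} = \sqrt{2} \sqrt{w}$ ($m{\left(w \right)} = \sqrt{2 w} = \sqrt{2} \sqrt{w}$)
$T = -3705$ ($T = \left(\left(2^{2} - 13\right) - 238\right) 15 = \left(\left(4 - 13\right) - 238\right) 15 = \left(-9 - 238\right) 15 = \left(-247\right) 15 = -3705$)
$m{\left(Q{\left(20 \right)} \right)} - T = \sqrt{2} \sqrt{-2 + 20} - -3705 = \sqrt{2} \sqrt{18} + 3705 = \sqrt{2} \cdot 3 \sqrt{2} + 3705 = 6 + 3705 = 3711$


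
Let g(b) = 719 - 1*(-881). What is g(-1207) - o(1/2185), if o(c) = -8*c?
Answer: 3496008/2185 ≈ 1600.0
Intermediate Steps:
g(b) = 1600 (g(b) = 719 + 881 = 1600)
g(-1207) - o(1/2185) = 1600 - (-8)/2185 = 1600 - 1*(-8/2185) = 1600 + 8/2185 = 3496008/2185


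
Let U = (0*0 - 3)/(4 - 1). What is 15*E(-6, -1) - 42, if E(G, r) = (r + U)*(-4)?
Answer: 78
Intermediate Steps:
U = -1 (U = (0 - 3)/3 = -3*⅓ = -1)
E(G, r) = 4 - 4*r (E(G, r) = (r - 1)*(-4) = (-1 + r)*(-4) = 4 - 4*r)
15*E(-6, -1) - 42 = 15*(4 - 4*(-1)) - 42 = 15*(4 + 4) - 42 = 15*8 - 42 = 120 - 42 = 78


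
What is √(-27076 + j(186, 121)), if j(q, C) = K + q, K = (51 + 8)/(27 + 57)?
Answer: I*√47432721/42 ≈ 163.98*I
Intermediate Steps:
K = 59/84 ≈ 0.70238
j(q, C) = 59/84 + q
√(-27076 + j(186, 121)) = √(-27076 + (59/84 + 186)) = √(-27076 + 15683/84) = √(-2258701/84) = I*√47432721/42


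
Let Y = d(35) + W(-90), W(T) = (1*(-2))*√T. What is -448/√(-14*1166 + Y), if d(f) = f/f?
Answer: -448*√3/(3*√(-5441 - 2*I*√10)) ≈ -0.002038 - 3.5065*I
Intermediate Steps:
d(f) = 1
W(T) = -2*√T
Y = 1 - 6*I*√10 ≈ 1.0 - 18.974*I
-448/√(-14*1166 + Y) = -448/√(-14*1166 + (1 - 6*I*√10)) = -448/√(-16324 + (1 - 6*I*√10)) = -448/√(-16323 - 6*I*√10)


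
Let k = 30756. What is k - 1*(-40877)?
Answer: 71633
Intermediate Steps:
k - 1*(-40877) = 30756 - 1*(-40877) = 30756 + 40877 = 71633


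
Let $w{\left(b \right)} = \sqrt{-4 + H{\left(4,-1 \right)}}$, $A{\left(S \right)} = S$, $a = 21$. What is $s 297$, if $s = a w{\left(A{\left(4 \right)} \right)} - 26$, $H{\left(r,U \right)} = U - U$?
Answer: $-7722 + 12474 i \approx -7722.0 + 12474.0 i$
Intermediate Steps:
$H{\left(r,U \right)} = 0$
$w{\left(b \right)} = 2 i$ ($w{\left(b \right)} = \sqrt{-4 + 0} = \sqrt{-4} = 2 i$)
$s = -26 + 42 i$ ($s = 21 \cdot 2 i - 26 = 42 i - 26 = -26 + 42 i \approx -26.0 + 42.0 i$)
$s 297 = \left(-26 + 42 i\right) 297 = -7722 + 12474 i$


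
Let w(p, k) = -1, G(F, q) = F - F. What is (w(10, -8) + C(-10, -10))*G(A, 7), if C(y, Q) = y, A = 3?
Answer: 0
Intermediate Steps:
G(F, q) = 0
(w(10, -8) + C(-10, -10))*G(A, 7) = (-1 - 10)*0 = -11*0 = 0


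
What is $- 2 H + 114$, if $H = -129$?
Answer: $372$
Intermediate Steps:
$- 2 H + 114 = \left(-2\right) \left(-129\right) + 114 = 258 + 114 = 372$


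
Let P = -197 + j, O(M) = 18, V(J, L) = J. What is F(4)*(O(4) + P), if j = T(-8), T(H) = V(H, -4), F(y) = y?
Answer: -748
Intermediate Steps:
T(H) = H
j = -8
P = -205 (P = -197 - 8 = -205)
F(4)*(O(4) + P) = 4*(18 - 205) = 4*(-187) = -748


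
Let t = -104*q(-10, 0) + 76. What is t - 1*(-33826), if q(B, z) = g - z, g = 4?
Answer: 33486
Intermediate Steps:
q(B, z) = 4 - z
t = -340 (t = -104*(4 - 1*0) + 76 = -104*(4 + 0) + 76 = -104*4 + 76 = -416 + 76 = -340)
t - 1*(-33826) = -340 - 1*(-33826) = -340 + 33826 = 33486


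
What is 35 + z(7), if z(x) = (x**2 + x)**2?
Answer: 3171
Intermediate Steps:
z(x) = (x + x**2)**2
35 + z(7) = 35 + 7**2*(1 + 7)**2 = 35 + 49*8**2 = 35 + 49*64 = 35 + 3136 = 3171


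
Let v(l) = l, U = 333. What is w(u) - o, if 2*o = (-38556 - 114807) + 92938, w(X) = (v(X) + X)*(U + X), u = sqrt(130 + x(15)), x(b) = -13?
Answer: 60893/2 + 1998*sqrt(13) ≈ 37650.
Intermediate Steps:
u = 3*sqrt(13) (u = sqrt(130 - 13) = sqrt(117) = 3*sqrt(13) ≈ 10.817)
w(X) = 2*X*(333 + X) (w(X) = (X + X)*(333 + X) = (2*X)*(333 + X) = 2*X*(333 + X))
o = -60425/2 (o = ((-38556 - 114807) + 92938)/2 = (-153363 + 92938)/2 = (1/2)*(-60425) = -60425/2 ≈ -30213.)
w(u) - o = 2*(3*sqrt(13))*(333 + 3*sqrt(13)) - 1*(-60425/2) = 6*sqrt(13)*(333 + 3*sqrt(13)) + 60425/2 = 60425/2 + 6*sqrt(13)*(333 + 3*sqrt(13))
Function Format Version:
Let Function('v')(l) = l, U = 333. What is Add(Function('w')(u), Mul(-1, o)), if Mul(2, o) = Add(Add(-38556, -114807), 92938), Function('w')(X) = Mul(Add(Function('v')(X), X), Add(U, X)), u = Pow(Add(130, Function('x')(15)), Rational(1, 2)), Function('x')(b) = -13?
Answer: Add(Rational(60893, 2), Mul(1998, Pow(13, Rational(1, 2)))) ≈ 37650.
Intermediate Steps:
u = Mul(3, Pow(13, Rational(1, 2))) (u = Pow(Add(130, -13), Rational(1, 2)) = Pow(117, Rational(1, 2)) = Mul(3, Pow(13, Rational(1, 2))) ≈ 10.817)
Function('w')(X) = Mul(2, X, Add(333, X)) (Function('w')(X) = Mul(Add(X, X), Add(333, X)) = Mul(Mul(2, X), Add(333, X)) = Mul(2, X, Add(333, X)))
o = Rational(-60425, 2) (o = Mul(Rational(1, 2), Add(Add(-38556, -114807), 92938)) = Mul(Rational(1, 2), Add(-153363, 92938)) = Mul(Rational(1, 2), -60425) = Rational(-60425, 2) ≈ -30213.)
Add(Function('w')(u), Mul(-1, o)) = Add(Mul(2, Mul(3, Pow(13, Rational(1, 2))), Add(333, Mul(3, Pow(13, Rational(1, 2))))), Mul(-1, Rational(-60425, 2))) = Add(Mul(6, Pow(13, Rational(1, 2)), Add(333, Mul(3, Pow(13, Rational(1, 2))))), Rational(60425, 2)) = Add(Rational(60425, 2), Mul(6, Pow(13, Rational(1, 2)), Add(333, Mul(3, Pow(13, Rational(1, 2))))))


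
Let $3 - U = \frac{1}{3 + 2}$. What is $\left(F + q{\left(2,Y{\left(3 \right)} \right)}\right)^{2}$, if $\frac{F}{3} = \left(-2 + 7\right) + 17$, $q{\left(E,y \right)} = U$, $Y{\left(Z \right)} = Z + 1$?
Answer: $\frac{118336}{25} \approx 4733.4$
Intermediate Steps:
$Y{\left(Z \right)} = 1 + Z$
$U = \frac{14}{5}$ ($U = 3 - \frac{1}{3 + 2} = 3 - \frac{1}{5} = \frac{14}{5} \approx 2.8$)
$q{\left(E,y \right)} = \frac{14}{5}$
$F = 66$ ($F = 3 \left(\left(-2 + 7\right) + 17\right) = 3 \left(5 + 17\right) = 3 \cdot 22 = 66$)
$\left(F + q{\left(2,Y{\left(3 \right)} \right)}\right)^{2} = \left(66 + \frac{14}{5}\right)^{2} = \left(\frac{344}{5}\right)^{2} = \frac{118336}{25}$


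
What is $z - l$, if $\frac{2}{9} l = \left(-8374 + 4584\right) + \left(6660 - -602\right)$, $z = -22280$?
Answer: $-37904$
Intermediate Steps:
$l = 15624$ ($l = \frac{9 \left(\left(-8374 + 4584\right) + \left(6660 - -602\right)\right)}{2} = \frac{9 \left(-3790 + \left(6660 + 602\right)\right)}{2} = \frac{9 \left(-3790 + 7262\right)}{2} = \frac{9}{2} \cdot 3472 = 15624$)
$z - l = -22280 - 15624 = -37904$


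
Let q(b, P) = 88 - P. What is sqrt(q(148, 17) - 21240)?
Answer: I*sqrt(21169) ≈ 145.5*I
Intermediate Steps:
sqrt(q(148, 17) - 21240) = sqrt((88 - 1*17) - 21240) = sqrt((88 - 17) - 21240) = sqrt(71 - 21240) = sqrt(-21169) = I*sqrt(21169)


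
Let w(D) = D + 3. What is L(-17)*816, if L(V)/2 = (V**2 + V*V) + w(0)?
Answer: 948192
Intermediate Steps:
w(D) = 3 + D
L(V) = 6 + 4*V**2 (L(V) = 2*((V**2 + V*V) + (3 + 0)) = 2*((V**2 + V**2) + 3) = 2*(2*V**2 + 3) = 2*(3 + 2*V**2) = 6 + 4*V**2)
L(-17)*816 = (6 + 4*(-17)**2)*816 = (6 + 4*289)*816 = (6 + 1156)*816 = 1162*816 = 948192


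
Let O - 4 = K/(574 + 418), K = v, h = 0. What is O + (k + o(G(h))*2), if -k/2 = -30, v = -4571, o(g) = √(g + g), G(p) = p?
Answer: 58917/992 ≈ 59.392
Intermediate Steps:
o(g) = √2*√g (o(g) = √(2*g) = √2*√g)
K = -4571
k = 60 (k = -2*(-30) = 60)
O = -603/992 (O = 4 - 4571/(574 + 418) = 4 - 4571/992 = -603/992 ≈ -0.60786)
O + (k + o(G(h))*2) = -603/992 + (60 + (√2*√0)*2) = -603/992 + (60 + (√2*0)*2) = -603/992 + (60 + 0*2) = -603/992 + (60 + 0) = -603/992 + 60 = 58917/992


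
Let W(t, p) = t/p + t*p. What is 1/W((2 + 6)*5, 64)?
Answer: 8/20485 ≈ 0.00039053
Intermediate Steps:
W(t, p) = p*t + t/p (W(t, p) = t/p + p*t = p*t + t/p)
1/W((2 + 6)*5, 64) = 1/(64*((2 + 6)*5) + ((2 + 6)*5)/64) = 1/(64*(8*5) + (8*5)*(1/64)) = 1/(64*40 + 40*(1/64)) = 1/(2560 + 5/8) = 1/(20485/8) = 8/20485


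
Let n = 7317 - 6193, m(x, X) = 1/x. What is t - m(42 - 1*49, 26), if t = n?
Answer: 7869/7 ≈ 1124.1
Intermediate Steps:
n = 1124
t = 1124
t - m(42 - 1*49, 26) = 1124 - 1/(42 - 1*49) = 1124 - 1/(42 - 49) = 1124 - 1/(-7) = 1124 - 1*(-⅐) = 1124 + ⅐ = 7869/7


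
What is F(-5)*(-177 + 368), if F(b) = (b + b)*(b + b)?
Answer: 19100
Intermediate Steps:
F(b) = 4*b² (F(b) = (2*b)*(2*b) = 4*b²)
F(-5)*(-177 + 368) = (4*(-5)²)*(-177 + 368) = (4*25)*191 = 100*191 = 19100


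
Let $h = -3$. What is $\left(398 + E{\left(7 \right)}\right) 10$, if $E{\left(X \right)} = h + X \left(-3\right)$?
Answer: $3740$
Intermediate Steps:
$E{\left(X \right)} = -3 - 3 X$ ($E{\left(X \right)} = -3 + X \left(-3\right) = -3 - 3 X$)
$\left(398 + E{\left(7 \right)}\right) 10 = \left(398 - 24\right) 10 = 374 \cdot 10 = 3740$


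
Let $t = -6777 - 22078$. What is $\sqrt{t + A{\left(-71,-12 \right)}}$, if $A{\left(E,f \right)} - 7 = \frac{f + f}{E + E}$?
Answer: $\frac{2 i \sqrt{36355479}}{71} \approx 169.85 i$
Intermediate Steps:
$A{\left(E,f \right)} = 7 + \frac{f}{E}$ ($A{\left(E,f \right)} = 7 + \frac{f + f}{E + E} = 7 + \frac{2 f}{2 E} = 7 + 2 f \frac{1}{2 E} = 7 + \frac{f}{E}$)
$t = -28855$ ($t = -6777 - 22078 = -28855$)
$\sqrt{t + A{\left(-71,-12 \right)}} = \sqrt{-28855 + \left(7 - \frac{12}{-71}\right)} = \sqrt{-28855 + \left(7 - - \frac{12}{71}\right)} = \sqrt{-28855 + \left(7 + \frac{12}{71}\right)} = \sqrt{-28855 + \frac{509}{71}} = \sqrt{- \frac{2048196}{71}} = \frac{2 i \sqrt{36355479}}{71}$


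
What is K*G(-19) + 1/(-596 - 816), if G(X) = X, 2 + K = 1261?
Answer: -33776453/1412 ≈ -23921.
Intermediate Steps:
K = 1259 (K = -2 + 1261 = 1259)
K*G(-19) + 1/(-596 - 816) = 1259*(-19) + 1/(-596 - 816) = -23921 + 1/(-1412) = -23921 - 1/1412 = -33776453/1412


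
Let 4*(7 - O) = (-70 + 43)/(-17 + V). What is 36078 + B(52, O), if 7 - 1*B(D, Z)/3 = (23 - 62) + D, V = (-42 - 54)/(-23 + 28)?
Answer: 36060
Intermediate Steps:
V = -96/5 ≈ -19.200
O = 4933/724 (O = 7 - (-70 + 43)/(4*(-17 - 96/5)) = 7 - (-27)/(4*(-181/5)) = 7 - (-27)*(-5)/(4*181) = 7 - 1/4*135/181 = 7 - 135/724 = 4933/724 ≈ 6.8135)
B(D, Z) = 138 - 3*D (B(D, Z) = 21 - 3*((23 - 62) + D) = 21 - 3*(-39 + D) = 21 + (117 - 3*D) = 138 - 3*D)
36078 + B(52, O) = 36078 + (138 - 3*52) = 36078 + (138 - 156) = 36078 - 18 = 36060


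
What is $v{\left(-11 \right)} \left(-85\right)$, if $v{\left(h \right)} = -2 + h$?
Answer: $1105$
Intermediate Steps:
$v{\left(-11 \right)} \left(-85\right) = \left(-2 - 11\right) \left(-85\right) = \left(-13\right) \left(-85\right) = 1105$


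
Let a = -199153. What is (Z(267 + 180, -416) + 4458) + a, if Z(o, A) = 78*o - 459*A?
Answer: 31115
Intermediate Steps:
Z(o, A) = -459*A + 78*o
(Z(267 + 180, -416) + 4458) + a = ((-459*(-416) + 78*(267 + 180)) + 4458) - 199153 = ((190944 + 78*447) + 4458) - 199153 = ((190944 + 34866) + 4458) - 199153 = (225810 + 4458) - 199153 = 230268 - 199153 = 31115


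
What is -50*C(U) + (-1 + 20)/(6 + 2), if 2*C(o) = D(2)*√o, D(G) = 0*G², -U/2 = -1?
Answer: 19/8 ≈ 2.3750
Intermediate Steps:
U = 2 (U = -2*(-1) = 2)
D(G) = 0
C(o) = 0 (C(o) = (0*√o)/2 = (½)*0 = 0)
-50*C(U) + (-1 + 20)/(6 + 2) = -50*0 + (-1 + 20)/(6 + 2) = 0 + 19/8 = 19/8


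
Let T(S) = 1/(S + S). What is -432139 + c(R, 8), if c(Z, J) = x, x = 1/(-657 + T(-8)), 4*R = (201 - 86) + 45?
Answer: -4543077323/10513 ≈ -4.3214e+5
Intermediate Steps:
T(S) = 1/(2*S)
R = 40 (R = ((201 - 86) + 45)/4 = (115 + 45)/4 = (¼)*160 = 40)
x = -16/10513 (x = 1/(-657 + (½)/(-8)) = 1/(-657 + (½)*(-⅛)) = 1/(-657 - 1/16) = 1/(-10513/16) = -16/10513 ≈ -0.0015219)
c(Z, J) = -16/10513
-432139 + c(R, 8) = -432139 - 16/10513 = -4543077323/10513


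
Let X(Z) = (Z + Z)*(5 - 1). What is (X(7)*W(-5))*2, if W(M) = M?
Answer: -560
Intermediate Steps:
X(Z) = 8*Z (X(Z) = (2*Z)*4 = 8*Z)
(X(7)*W(-5))*2 = ((8*7)*(-5))*2 = (56*(-5))*2 = -280*2 = -560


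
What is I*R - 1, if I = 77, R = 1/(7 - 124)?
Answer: -194/117 ≈ -1.6581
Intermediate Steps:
R = -1/117 (R = 1/(-117) = -1/117 ≈ -0.0085470)
I*R - 1 = 77*(-1/117) - 1 = -77/117 - 1 = -194/117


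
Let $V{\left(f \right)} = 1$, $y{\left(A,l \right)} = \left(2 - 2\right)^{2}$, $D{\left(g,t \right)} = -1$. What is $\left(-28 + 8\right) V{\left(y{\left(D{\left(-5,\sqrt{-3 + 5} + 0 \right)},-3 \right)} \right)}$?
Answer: $-20$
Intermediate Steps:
$y{\left(A,l \right)} = 0$ ($y{\left(A,l \right)} = 0^{2} = 0$)
$\left(-28 + 8\right) V{\left(y{\left(D{\left(-5,\sqrt{-3 + 5} + 0 \right)},-3 \right)} \right)} = \left(-28 + 8\right) 1 = \left(-20\right) 1 = -20$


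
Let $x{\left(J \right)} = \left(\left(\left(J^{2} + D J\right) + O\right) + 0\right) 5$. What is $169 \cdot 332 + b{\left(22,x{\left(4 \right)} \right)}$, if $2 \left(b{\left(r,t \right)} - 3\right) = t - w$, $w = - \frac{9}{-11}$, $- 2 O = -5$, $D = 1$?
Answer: $\frac{2471341}{44} \approx 56167.0$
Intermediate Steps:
$O = \frac{5}{2}$ ($O = \left(- \frac{1}{2}\right) \left(-5\right) = \frac{5}{2} \approx 2.5$)
$w = \frac{9}{11}$ ($w = \left(-9\right) \left(- \frac{1}{11}\right) = \frac{9}{11} \approx 0.81818$)
$x{\left(J \right)} = \frac{25}{2} + 5 J + 5 J^{2}$ ($x{\left(J \right)} = \left(\left(\left(J^{2} + 1 J\right) + \frac{5}{2}\right) + 0\right) 5 = \left(\left(\left(J^{2} + J\right) + \frac{5}{2}\right) + 0\right) 5 = \left(\left(\left(J + J^{2}\right) + \frac{5}{2}\right) + 0\right) 5 = \left(\left(\frac{5}{2} + J + J^{2}\right) + 0\right) 5 = \left(\frac{5}{2} + J + J^{2}\right) 5 = \frac{25}{2} + 5 J + 5 J^{2}$)
$b{\left(r,t \right)} = \frac{57}{22} + \frac{t}{2}$ ($b{\left(r,t \right)} = 3 + \frac{t - \frac{9}{11}}{2} = 3 + \frac{- \frac{9}{11} + t}{2} = 3 + \left(- \frac{9}{22} + \frac{t}{2}\right) = \frac{57}{22} + \frac{t}{2}$)
$169 \cdot 332 + b{\left(22,x{\left(4 \right)} \right)} = 169 \cdot 332 + \left(\frac{57}{22} + \frac{\frac{25}{2} + 5 \cdot 4 + 5 \cdot 4^{2}}{2}\right) = 56108 + \left(\frac{57}{22} + \frac{\frac{25}{2} + 20 + 5 \cdot 16}{2}\right) = 56108 + \left(\frac{57}{22} + \frac{\frac{25}{2} + 20 + 80}{2}\right) = 56108 + \left(\frac{57}{22} + \frac{1}{2} \cdot \frac{225}{2}\right) = 56108 + \left(\frac{57}{22} + \frac{225}{4}\right) = 56108 + \frac{2589}{44} = \frac{2471341}{44}$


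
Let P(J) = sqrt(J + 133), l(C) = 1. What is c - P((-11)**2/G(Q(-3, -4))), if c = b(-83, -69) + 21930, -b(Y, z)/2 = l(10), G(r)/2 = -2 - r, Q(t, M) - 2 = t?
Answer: 21928 - sqrt(290)/2 ≈ 21920.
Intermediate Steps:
Q(t, M) = 2 + t
G(r) = -4 - 2*r (G(r) = 2*(-2 - r) = -4 - 2*r)
P(J) = sqrt(133 + J)
b(Y, z) = -2 (b(Y, z) = -2*1 = -2)
c = 21928 (c = -2 + 21930 = 21928)
c - P((-11)**2/G(Q(-3, -4))) = 21928 - sqrt(133 + (-11)**2/(-4 - 2*(2 - 3))) = 21928 - sqrt(133 + 121/(-4 - 2*(-1))) = 21928 - sqrt(133 + 121/(-4 + 2)) = 21928 - sqrt(133 + 121/(-2)) = 21928 - sqrt(133 + 121*(-1/2)) = 21928 - sqrt(133 - 121/2) = 21928 - sqrt(145/2) = 21928 - sqrt(290)/2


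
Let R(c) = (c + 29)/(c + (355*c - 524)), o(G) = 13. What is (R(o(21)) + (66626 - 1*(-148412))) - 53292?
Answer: 110634271/684 ≈ 1.6175e+5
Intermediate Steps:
R(c) = (29 + c)/(-524 + 356*c) (R(c) = (29 + c)/(c + (-524 + 355*c)) = (29 + c)/(-524 + 356*c))
(R(o(21)) + (66626 - 1*(-148412))) - 53292 = ((29 + 13)/(4*(-131 + 89*13)) + (66626 - 1*(-148412))) - 53292 = ((¼)*42/(-131 + 1157) + (66626 + 148412)) - 53292 = ((¼)*42/1026 + 215038) - 53292 = ((¼)*(1/1026)*42 + 215038) - 53292 = (7/684 + 215038) - 53292 = 147085999/684 - 53292 = 110634271/684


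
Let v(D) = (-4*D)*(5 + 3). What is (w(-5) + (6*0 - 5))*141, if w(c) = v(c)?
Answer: 21855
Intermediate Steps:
v(D) = -32*D (v(D) = -4*D*8 = -32*D)
w(c) = -32*c
(w(-5) + (6*0 - 5))*141 = (-32*(-5) + (6*0 - 5))*141 = (160 + (0 - 5))*141 = (160 - 5)*141 = 155*141 = 21855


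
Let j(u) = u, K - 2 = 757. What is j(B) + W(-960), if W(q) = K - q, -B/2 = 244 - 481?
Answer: 2193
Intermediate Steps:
K = 759 (K = 2 + 757 = 759)
B = 474 (B = -2*(244 - 481) = -2*(-237) = 474)
W(q) = 759 - q
j(B) + W(-960) = 474 + (759 - 1*(-960)) = 474 + (759 + 960) = 474 + 1719 = 2193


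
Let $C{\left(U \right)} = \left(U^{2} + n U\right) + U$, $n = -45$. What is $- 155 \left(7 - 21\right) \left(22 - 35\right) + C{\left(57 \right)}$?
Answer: $-27469$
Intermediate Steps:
$C{\left(U \right)} = U^{2} - 44 U$ ($C{\left(U \right)} = \left(U^{2} - 45 U\right) + U = U^{2} - 44 U$)
$- 155 \left(7 - 21\right) \left(22 - 35\right) + C{\left(57 \right)} = - 155 \left(7 - 21\right) \left(22 - 35\right) + 57 \left(-44 + 57\right) = - 155 \left(\left(-14\right) \left(-13\right)\right) + 57 \cdot 13 = \left(-155\right) 182 + 741 = -28210 + 741 = -27469$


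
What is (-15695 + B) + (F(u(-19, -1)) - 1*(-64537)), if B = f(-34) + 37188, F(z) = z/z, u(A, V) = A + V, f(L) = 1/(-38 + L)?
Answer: 6194231/72 ≈ 86031.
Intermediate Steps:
F(z) = 1
B = 2677535/72 (B = 1/(-38 - 34) + 37188 = 1/(-72) + 37188 = -1/72 + 37188 = 2677535/72 ≈ 37188.)
(-15695 + B) + (F(u(-19, -1)) - 1*(-64537)) = (-15695 + 2677535/72) + (1 - 1*(-64537)) = 1547495/72 + (1 + 64537) = 1547495/72 + 64538 = 6194231/72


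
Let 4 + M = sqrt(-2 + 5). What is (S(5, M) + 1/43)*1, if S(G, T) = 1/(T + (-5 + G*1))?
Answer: -159/559 - sqrt(3)/13 ≈ -0.41767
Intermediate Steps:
M = -4 + sqrt(3) (M = -4 + sqrt(-2 + 5) = -4 + sqrt(3) ≈ -2.2679)
S(G, T) = 1/(-5 + G + T) (S(G, T) = 1/(T + (-5 + G)) = 1/(-5 + G + T))
(S(5, M) + 1/43)*1 = (1/(-5 + 5 + (-4 + sqrt(3))) + 1/43)*1 = (1/(-4 + sqrt(3)) + 1/43)*1 = (1/43 + 1/(-4 + sqrt(3)))*1 = 1/43 + 1/(-4 + sqrt(3))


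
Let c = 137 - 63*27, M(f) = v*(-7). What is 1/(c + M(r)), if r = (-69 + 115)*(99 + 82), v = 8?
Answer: -1/1620 ≈ -0.00061728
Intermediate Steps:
r = 8326 (r = 46*181 = 8326)
M(f) = -56 (M(f) = 8*(-7) = -56)
c = -1564 (c = 137 - 1701 = -1564)
1/(c + M(r)) = 1/(-1564 - 56) = 1/(-1620) = -1/1620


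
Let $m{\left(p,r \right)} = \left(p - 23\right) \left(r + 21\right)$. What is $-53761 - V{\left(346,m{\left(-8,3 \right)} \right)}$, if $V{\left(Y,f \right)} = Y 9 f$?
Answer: $2263055$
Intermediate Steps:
$m{\left(p,r \right)} = \left(-23 + p\right) \left(21 + r\right)$
$V{\left(Y,f \right)} = 9 Y f$
$-53761 - V{\left(346,m{\left(-8,3 \right)} \right)} = -53761 - 9 \cdot 346 \left(-483 - 69 + 21 \left(-8\right) - 24\right) = -53761 - 9 \cdot 346 \left(-483 - 69 - 168 - 24\right) = -53761 - 9 \cdot 346 \left(-744\right) = -53761 - -2316816 = -53761 + 2316816 = 2263055$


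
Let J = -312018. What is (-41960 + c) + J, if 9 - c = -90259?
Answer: -263710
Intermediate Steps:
c = 90268 (c = 9 - 1*(-90259) = 9 + 90259 = 90268)
(-41960 + c) + J = (-41960 + 90268) - 312018 = 48308 - 312018 = -263710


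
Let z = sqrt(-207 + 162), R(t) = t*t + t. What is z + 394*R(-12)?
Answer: 52008 + 3*I*sqrt(5) ≈ 52008.0 + 6.7082*I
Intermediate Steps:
R(t) = t + t**2 (R(t) = t**2 + t = t + t**2)
z = 3*I*sqrt(5) (z = sqrt(-45) = 3*I*sqrt(5) ≈ 6.7082*I)
z + 394*R(-12) = 3*I*sqrt(5) + 394*(-12*(1 - 12)) = 3*I*sqrt(5) + 394*(-12*(-11)) = 3*I*sqrt(5) + 394*132 = 3*I*sqrt(5) + 52008 = 52008 + 3*I*sqrt(5)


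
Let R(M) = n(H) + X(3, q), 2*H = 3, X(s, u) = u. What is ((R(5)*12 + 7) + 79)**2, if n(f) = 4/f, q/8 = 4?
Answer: 252004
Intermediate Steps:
q = 32 (q = 8*4 = 32)
H = 3/2 (H = (1/2)*3 = 3/2 ≈ 1.5000)
R(M) = 104/3 (R(M) = 4/(3/2) + 32 = 4*(2/3) + 32 = 8/3 + 32 = 104/3)
((R(5)*12 + 7) + 79)**2 = (((104/3)*12 + 7) + 79)**2 = ((416 + 7) + 79)**2 = (423 + 79)**2 = 502**2 = 252004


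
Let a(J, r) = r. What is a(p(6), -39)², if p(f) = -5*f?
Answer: 1521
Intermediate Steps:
a(p(6), -39)² = (-39)² = 1521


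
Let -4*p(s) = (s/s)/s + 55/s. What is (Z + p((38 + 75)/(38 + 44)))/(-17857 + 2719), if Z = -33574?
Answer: 1897505/855297 ≈ 2.2185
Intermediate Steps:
p(s) = -14/s (p(s) = -((s/s)/s + 55/s)/4 = -(1/s + 55/s)/4 = -14/s)
(Z + p((38 + 75)/(38 + 44)))/(-17857 + 2719) = (-33574 - 14*(38 + 44)/(38 + 75))/(-17857 + 2719) = (-33574 - 14/(113/82))/(-15138) = (-33574 - 14/(113*(1/82)))*(-1/15138) = (-33574 - 14/113/82)*(-1/15138) = (-33574 - 14*82/113)*(-1/15138) = (-33574 - 1148/113)*(-1/15138) = -3795010/113*(-1/15138) = 1897505/855297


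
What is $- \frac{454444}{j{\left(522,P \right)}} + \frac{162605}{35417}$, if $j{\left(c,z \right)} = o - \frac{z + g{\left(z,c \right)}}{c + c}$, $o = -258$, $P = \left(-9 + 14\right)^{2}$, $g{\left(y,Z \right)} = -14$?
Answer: $\frac{16847024817127}{9540029371} \approx 1765.9$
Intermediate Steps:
$P = 25$ ($P = 5^{2} = 25$)
$j{\left(c,z \right)} = -258 - \frac{-14 + z}{2 c}$ ($j{\left(c,z \right)} = -258 - \frac{z - 14}{c + c} = -258 - \frac{-14 + z}{2 c}$)
$- \frac{454444}{j{\left(522,P \right)}} + \frac{162605}{35417} = - \frac{454444}{\frac{1}{2} \cdot \frac{1}{522} \left(14 - 25 - 269352\right)} + \frac{162605}{35417} = - \frac{454444}{\frac{1}{2} \cdot \frac{1}{522} \left(14 - 25 - 269352\right)} + 162605 \cdot \frac{1}{35417} = - \frac{454444}{\frac{1}{2} \cdot \frac{1}{522} \left(-269363\right)} + \frac{162605}{35417} = - \frac{454444}{- \frac{269363}{1044}} + \frac{162605}{35417} = \left(-454444\right) \left(- \frac{1044}{269363}\right) + \frac{162605}{35417} = \frac{474439536}{269363} + \frac{162605}{35417} = \frac{16847024817127}{9540029371}$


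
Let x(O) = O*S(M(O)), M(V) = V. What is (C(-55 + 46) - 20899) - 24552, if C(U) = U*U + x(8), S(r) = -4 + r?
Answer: -45338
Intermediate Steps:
x(O) = O*(-4 + O)
C(U) = 32 + U² (C(U) = U*U + 8*(-4 + 8) = U² + 8*4 = U² + 32 = 32 + U²)
(C(-55 + 46) - 20899) - 24552 = ((32 + (-55 + 46)²) - 20899) - 24552 = ((32 + (-9)²) - 20899) - 24552 = ((32 + 81) - 20899) - 24552 = (113 - 20899) - 24552 = -20786 - 24552 = -45338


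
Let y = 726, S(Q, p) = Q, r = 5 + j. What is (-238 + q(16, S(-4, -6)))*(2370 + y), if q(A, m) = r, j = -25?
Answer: -798768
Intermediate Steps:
r = -20 (r = 5 - 25 = -20)
q(A, m) = -20
(-238 + q(16, S(-4, -6)))*(2370 + y) = (-238 - 20)*(2370 + 726) = -258*3096 = -798768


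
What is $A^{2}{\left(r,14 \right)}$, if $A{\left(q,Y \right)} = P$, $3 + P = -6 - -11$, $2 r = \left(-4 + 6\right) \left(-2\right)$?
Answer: $4$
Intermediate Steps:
$r = -2$ ($r = \frac{\left(-4 + 6\right) \left(-2\right)}{2} = \frac{2 \left(-2\right)}{2} = \frac{1}{2} \left(-4\right) = -2$)
$P = 2$ ($P = -3 - -5 = -3 + \left(-6 + 11\right) = -3 + 5 = 2$)
$A{\left(q,Y \right)} = 2$
$A^{2}{\left(r,14 \right)} = 2^{2} = 4$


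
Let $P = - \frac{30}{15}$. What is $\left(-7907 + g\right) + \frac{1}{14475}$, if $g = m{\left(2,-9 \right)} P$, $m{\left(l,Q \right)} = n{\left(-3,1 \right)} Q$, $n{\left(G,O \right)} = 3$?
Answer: $- \frac{113672174}{14475} \approx -7853.0$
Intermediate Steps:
$m{\left(l,Q \right)} = 3 Q$
$P = -2$ ($P = \left(-30\right) \frac{1}{15} = -2$)
$g = 54$ ($g = 3 \left(-9\right) \left(-2\right) = \left(-27\right) \left(-2\right) = 54$)
$\left(-7907 + g\right) + \frac{1}{14475} = \left(-7907 + 54\right) + \frac{1}{14475} = -7853 + \frac{1}{14475} = - \frac{113672174}{14475}$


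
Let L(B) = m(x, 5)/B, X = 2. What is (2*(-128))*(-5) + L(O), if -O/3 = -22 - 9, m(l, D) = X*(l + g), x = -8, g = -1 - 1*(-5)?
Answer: 119032/93 ≈ 1279.9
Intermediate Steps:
g = 4 (g = -1 + 5 = 4)
m(l, D) = 8 + 2*l (m(l, D) = 2*(l + 4) = 2*(4 + l) = 8 + 2*l)
O = 93 (O = -3*(-22 - 9) = -3*(-31) = 93)
L(B) = -8/B (L(B) = (8 + 2*(-8))/B = (8 - 16)/B = -8/B)
(2*(-128))*(-5) + L(O) = (2*(-128))*(-5) - 8/93 = -256*(-5) - 8*1/93 = 1280 - 8/93 = 119032/93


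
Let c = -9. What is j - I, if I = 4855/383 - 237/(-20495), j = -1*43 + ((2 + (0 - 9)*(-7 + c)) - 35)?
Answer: 434177784/7849585 ≈ 55.312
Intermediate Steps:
j = 68 (j = -1*43 + ((2 + (0 - 9)*(-7 - 9)) - 35) = -43 + ((2 - 9*(-16)) - 35) = -43 + ((2 + 144) - 35) = -43 + (146 - 35) = -43 + 111 = 68)
I = 99593996/7849585 (I = 4855*(1/383) - 237*(-1/20495) = 4855/383 + 237/20495 = 99593996/7849585 ≈ 12.688)
j - I = 68 - 1*99593996/7849585 = 68 - 99593996/7849585 = 434177784/7849585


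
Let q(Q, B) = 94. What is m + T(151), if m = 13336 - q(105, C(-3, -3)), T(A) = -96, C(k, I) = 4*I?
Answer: 13146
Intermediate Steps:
m = 13242 (m = 13336 - 1*94 = 13336 - 94 = 13242)
m + T(151) = 13242 - 96 = 13146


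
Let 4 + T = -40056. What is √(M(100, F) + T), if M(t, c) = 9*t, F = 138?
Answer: 2*I*√9790 ≈ 197.89*I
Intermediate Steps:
T = -40060 (T = -4 - 40056 = -40060)
√(M(100, F) + T) = √(9*100 - 40060) = √(900 - 40060) = √(-39160) = 2*I*√9790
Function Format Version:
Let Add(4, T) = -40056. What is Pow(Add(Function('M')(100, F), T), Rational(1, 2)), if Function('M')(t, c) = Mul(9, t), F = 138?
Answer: Mul(2, I, Pow(9790, Rational(1, 2))) ≈ Mul(197.89, I)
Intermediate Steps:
T = -40060 (T = Add(-4, -40056) = -40060)
Pow(Add(Function('M')(100, F), T), Rational(1, 2)) = Pow(Add(Mul(9, 100), -40060), Rational(1, 2)) = Pow(Add(900, -40060), Rational(1, 2)) = Pow(-39160, Rational(1, 2)) = Mul(2, I, Pow(9790, Rational(1, 2)))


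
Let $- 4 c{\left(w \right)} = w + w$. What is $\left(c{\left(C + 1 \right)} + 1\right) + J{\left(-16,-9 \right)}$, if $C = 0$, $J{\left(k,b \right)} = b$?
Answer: $- \frac{17}{2} \approx -8.5$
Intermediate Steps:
$c{\left(w \right)} = - \frac{w}{2}$ ($c{\left(w \right)} = - \frac{w + w}{4} = - \frac{2 w}{4} = - \frac{w}{2}$)
$\left(c{\left(C + 1 \right)} + 1\right) + J{\left(-16,-9 \right)} = \left(- \frac{0 + 1}{2} + 1\right) - 9 = \left(\left(- \frac{1}{2}\right) 1 + 1\right) - 9 = \left(- \frac{1}{2} + 1\right) - 9 = \frac{1}{2} - 9 = - \frac{17}{2}$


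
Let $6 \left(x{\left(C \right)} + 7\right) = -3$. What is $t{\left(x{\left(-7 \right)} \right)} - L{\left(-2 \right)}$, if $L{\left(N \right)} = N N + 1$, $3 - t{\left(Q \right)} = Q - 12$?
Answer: $\frac{35}{2} \approx 17.5$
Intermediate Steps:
$x{\left(C \right)} = - \frac{15}{2}$ ($x{\left(C \right)} = -7 + \frac{1}{6} \left(-3\right) = -7 - \frac{1}{2} = - \frac{15}{2}$)
$t{\left(Q \right)} = 15 - Q$ ($t{\left(Q \right)} = 3 - \left(Q - 12\right) = 3 - \left(-12 + Q\right) = 15 - Q$)
$L{\left(N \right)} = 1 + N^{2}$ ($L{\left(N \right)} = N^{2} + 1 = 1 + N^{2}$)
$t{\left(x{\left(-7 \right)} \right)} - L{\left(-2 \right)} = \left(15 - - \frac{15}{2}\right) - \left(1 + \left(-2\right)^{2}\right) = \left(15 + \frac{15}{2}\right) - \left(1 + 4\right) = \frac{45}{2} - 5 = \frac{35}{2}$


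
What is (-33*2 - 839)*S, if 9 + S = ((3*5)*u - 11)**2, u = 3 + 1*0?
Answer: -1038035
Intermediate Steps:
u = 3 (u = 3 + 0 = 3)
S = 1147 (S = -9 + ((3*5)*3 - 11)**2 = -9 + (15*3 - 11)**2 = -9 + (45 - 11)**2 = -9 + 34**2 = -9 + 1156 = 1147)
(-33*2 - 839)*S = (-33*2 - 839)*1147 = (-66 - 839)*1147 = -905*1147 = -1038035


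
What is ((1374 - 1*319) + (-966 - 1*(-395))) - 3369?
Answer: -2885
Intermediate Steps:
((1374 - 1*319) + (-966 - 1*(-395))) - 3369 = ((1374 - 319) + (-966 + 395)) - 3369 = (1055 - 571) - 3369 = 484 - 3369 = -2885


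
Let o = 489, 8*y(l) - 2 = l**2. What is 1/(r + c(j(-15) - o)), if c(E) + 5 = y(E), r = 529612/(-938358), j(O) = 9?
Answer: 1876716/54039447175 ≈ 3.4729e-5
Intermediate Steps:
y(l) = 1/4 + l**2/8
r = -264806/469179 (r = 529612*(-1/938358) = -264806/469179 ≈ -0.56440)
c(E) = -19/4 + E**2/8 (c(E) = -5 + (1/4 + E**2/8) = -19/4 + E**2/8)
1/(r + c(j(-15) - o)) = 1/(-264806/469179 + (-19/4 + (9 - 1*489)**2/8)) = 1/(-264806/469179 + (-19/4 + (9 - 489)**2/8)) = 1/(-264806/469179 + (-19/4 + (1/8)*(-480)**2)) = 1/(-264806/469179 + (-19/4 + (1/8)*230400)) = 1/(-264806/469179 + (-19/4 + 28800)) = 1/(-264806/469179 + 115181/4) = 1/(54039447175/1876716) = 1876716/54039447175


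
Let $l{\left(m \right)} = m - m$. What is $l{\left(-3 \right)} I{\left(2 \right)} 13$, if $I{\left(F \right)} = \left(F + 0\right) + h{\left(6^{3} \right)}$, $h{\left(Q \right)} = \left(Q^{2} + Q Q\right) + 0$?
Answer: $0$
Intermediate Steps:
$h{\left(Q \right)} = 2 Q^{2}$ ($h{\left(Q \right)} = \left(Q^{2} + Q^{2}\right) + 0 = 2 Q^{2} + 0 = 2 Q^{2}$)
$l{\left(m \right)} = 0$
$I{\left(F \right)} = 93312 + F$ ($I{\left(F \right)} = \left(F + 0\right) + 2 \left(6^{3}\right)^{2} = F + 2 \cdot 216^{2} = F + 2 \cdot 46656 = F + 93312 = 93312 + F$)
$l{\left(-3 \right)} I{\left(2 \right)} 13 = 0 \left(93312 + 2\right) 13 = 0 \cdot 93314 \cdot 13 = 0 \cdot 13 = 0$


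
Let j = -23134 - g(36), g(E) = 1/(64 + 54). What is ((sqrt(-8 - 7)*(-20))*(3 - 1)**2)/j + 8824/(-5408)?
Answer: -1103/676 + 9440*I*sqrt(15)/2729813 ≈ -1.6317 + 0.013393*I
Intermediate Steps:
g(E) = 1/118
j = -2729813/118 (j = -23134 - 1*1/118 = -23134 - 1/118 = -2729813/118 ≈ -23134.)
((sqrt(-8 - 7)*(-20))*(3 - 1)**2)/j + 8824/(-5408) = ((sqrt(-8 - 7)*(-20))*(3 - 1)**2)/(-2729813/118) + 8824/(-5408) = ((sqrt(-15)*(-20))*2**2)*(-118/2729813) + 8824*(-1/5408) = (((I*sqrt(15))*(-20))*4)*(-118/2729813) - 1103/676 = (-20*I*sqrt(15)*4)*(-118/2729813) - 1103/676 = -80*I*sqrt(15)*(-118/2729813) - 1103/676 = 9440*I*sqrt(15)/2729813 - 1103/676 = -1103/676 + 9440*I*sqrt(15)/2729813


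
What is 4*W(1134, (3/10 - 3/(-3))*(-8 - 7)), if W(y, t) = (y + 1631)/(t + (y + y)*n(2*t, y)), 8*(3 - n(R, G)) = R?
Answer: 11060/17841 ≈ 0.61992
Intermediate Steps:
n(R, G) = 3 - R/8
W(y, t) = (1631 + y)/(t + 2*y*(3 - t/4)) (W(y, t) = (y + 1631)/(t + (y + y)*(3 - t/4)) = (1631 + y)/(t + (2*y)*(3 - t/4)) = (1631 + y)/(t + 2*y*(3 - t/4)))
4*W(1134, (3/10 - 3/(-3))*(-8 - 7)) = 4*(2*(1631 + 1134)/(2*((3/10 - 3/(-3))*(-8 - 7)) - 1*1134*(-12 + (3/10 - 3/(-3))*(-8 - 7)))) = 4*(2*2765/(2*((3*(⅒) - 3*(-⅓))*(-15)) - 1*1134*(-12 + (3*(⅒) - 3*(-⅓))*(-15)))) = 4*(2*2765/(2*((3/10 + 1)*(-15)) - 1*1134*(-12 + (3/10 + 1)*(-15)))) = 4*(2*2765/(2*((13/10)*(-15)) - 1*1134*(-12 + (13/10)*(-15)))) = 4*(2*2765/(2*(-39/2) - 1*1134*(-12 - 39/2))) = 4*(2*2765/(-39 - 1*1134*(-63/2))) = 4*(2*2765/(-39 + 35721)) = 4*(2*2765/35682) = 4*(2*(1/35682)*2765) = 4*(2765/17841) = 11060/17841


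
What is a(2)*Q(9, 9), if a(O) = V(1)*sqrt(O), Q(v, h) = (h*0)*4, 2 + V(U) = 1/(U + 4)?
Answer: 0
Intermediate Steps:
V(U) = -2 + 1/(4 + U) (V(U) = -2 + 1/(U + 4) = -2 + 1/(4 + U))
Q(v, h) = 0 (Q(v, h) = 0*4 = 0)
a(O) = -9*sqrt(O)/5 (a(O) = ((-7 - 2*1)/(4 + 1))*sqrt(O) = ((-7 - 2)/5)*sqrt(O) = ((1/5)*(-9))*sqrt(O) = -9*sqrt(O)/5)
a(2)*Q(9, 9) = -9*sqrt(2)/5*0 = 0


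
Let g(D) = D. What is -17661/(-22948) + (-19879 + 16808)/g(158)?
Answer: -33841435/1812892 ≈ -18.667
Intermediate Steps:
-17661/(-22948) + (-19879 + 16808)/g(158) = -17661/(-22948) + (-19879 + 16808)/158 = -17661*(-1/22948) - 3071*1/158 = 17661/22948 - 3071/158 = -33841435/1812892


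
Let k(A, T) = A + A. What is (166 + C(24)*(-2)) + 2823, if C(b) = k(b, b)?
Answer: 2893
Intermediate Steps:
k(A, T) = 2*A
C(b) = 2*b
(166 + C(24)*(-2)) + 2823 = (166 + (2*24)*(-2)) + 2823 = (166 + 48*(-2)) + 2823 = (166 - 96) + 2823 = 70 + 2823 = 2893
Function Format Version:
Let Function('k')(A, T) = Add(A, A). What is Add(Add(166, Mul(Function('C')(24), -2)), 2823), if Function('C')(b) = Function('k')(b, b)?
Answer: 2893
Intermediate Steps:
Function('k')(A, T) = Mul(2, A)
Function('C')(b) = Mul(2, b)
Add(Add(166, Mul(Function('C')(24), -2)), 2823) = Add(Add(166, Mul(Mul(2, 24), -2)), 2823) = Add(Add(166, Mul(48, -2)), 2823) = Add(Add(166, -96), 2823) = Add(70, 2823) = 2893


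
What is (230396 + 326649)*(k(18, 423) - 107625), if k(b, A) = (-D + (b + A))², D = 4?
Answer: 46426358480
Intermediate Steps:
k(b, A) = (-4 + A + b)² (k(b, A) = (-1*4 + (b + A))² = (-4 + (A + b))² = (-4 + A + b)²)
(230396 + 326649)*(k(18, 423) - 107625) = (230396 + 326649)*((-4 + 423 + 18)² - 107625) = 557045*(437² - 107625) = 557045*(190969 - 107625) = 557045*83344 = 46426358480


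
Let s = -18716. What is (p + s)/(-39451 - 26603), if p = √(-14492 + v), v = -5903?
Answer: 9358/33027 - I*√20395/66054 ≈ 0.28334 - 0.002162*I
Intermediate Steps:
p = I*√20395 (p = √(-14492 - 5903) = √(-20395) = I*√20395 ≈ 142.81*I)
(p + s)/(-39451 - 26603) = (I*√20395 - 18716)/(-39451 - 26603) = (-18716 + I*√20395)/(-66054) = (-18716 + I*√20395)*(-1/66054) = 9358/33027 - I*√20395/66054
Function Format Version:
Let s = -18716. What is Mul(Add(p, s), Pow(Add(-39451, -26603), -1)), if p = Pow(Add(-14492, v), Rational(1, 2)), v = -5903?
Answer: Add(Rational(9358, 33027), Mul(Rational(-1, 66054), I, Pow(20395, Rational(1, 2)))) ≈ Add(0.28334, Mul(-0.0021620, I))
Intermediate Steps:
p = Mul(I, Pow(20395, Rational(1, 2))) (p = Pow(Add(-14492, -5903), Rational(1, 2)) = Pow(-20395, Rational(1, 2)) = Mul(I, Pow(20395, Rational(1, 2))) ≈ Mul(142.81, I))
Mul(Add(p, s), Pow(Add(-39451, -26603), -1)) = Mul(Add(Mul(I, Pow(20395, Rational(1, 2))), -18716), Pow(Add(-39451, -26603), -1)) = Mul(Add(-18716, Mul(I, Pow(20395, Rational(1, 2)))), Pow(-66054, -1)) = Mul(Add(-18716, Mul(I, Pow(20395, Rational(1, 2)))), Rational(-1, 66054)) = Add(Rational(9358, 33027), Mul(Rational(-1, 66054), I, Pow(20395, Rational(1, 2))))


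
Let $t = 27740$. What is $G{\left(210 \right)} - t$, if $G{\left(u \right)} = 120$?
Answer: $-27620$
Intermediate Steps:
$G{\left(210 \right)} - t = 120 - 27740 = -27620$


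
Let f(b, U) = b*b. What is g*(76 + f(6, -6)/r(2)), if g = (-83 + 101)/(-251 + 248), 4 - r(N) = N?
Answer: -564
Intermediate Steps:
r(N) = 4 - N
f(b, U) = b²
g = -6 (g = 18/(-3) = 18*(-⅓) = -6)
g*(76 + f(6, -6)/r(2)) = -6*(76 + 6²/(4 - 1*2)) = -6*(76 + 36/(4 - 2)) = -6*(76 + 36/2) = -6*(76 + 36*(½)) = -6*(76 + 18) = -6*94 = -564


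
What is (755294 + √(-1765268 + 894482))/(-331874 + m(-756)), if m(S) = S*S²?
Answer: -377647/216206545 - 3*I*√96754/432413090 ≈ -0.0017467 - 2.158e-6*I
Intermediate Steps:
m(S) = S³
(755294 + √(-1765268 + 894482))/(-331874 + m(-756)) = (755294 + √(-1765268 + 894482))/(-331874 + (-756)³) = (755294 + √(-870786))/(-331874 - 432081216) = (755294 + 3*I*√96754)/(-432413090) = (755294 + 3*I*√96754)*(-1/432413090) = -377647/216206545 - 3*I*√96754/432413090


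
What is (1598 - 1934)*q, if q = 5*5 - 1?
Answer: -8064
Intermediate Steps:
q = 24 (q = 25 - 1 = 24)
(1598 - 1934)*q = (1598 - 1934)*24 = -336*24 = -8064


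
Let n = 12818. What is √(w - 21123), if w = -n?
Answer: I*√33941 ≈ 184.23*I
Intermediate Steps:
w = -12818 (w = -1*12818 = -12818)
√(w - 21123) = √(-12818 - 21123) = √(-33941) = I*√33941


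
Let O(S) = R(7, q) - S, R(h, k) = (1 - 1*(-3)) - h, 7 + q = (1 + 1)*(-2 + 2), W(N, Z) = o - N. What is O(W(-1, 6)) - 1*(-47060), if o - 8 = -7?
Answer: 47055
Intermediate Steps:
o = 1 (o = 8 - 7 = 1)
W(N, Z) = 1 - N
q = -7 (q = -7 + (1 + 1)*(-2 + 2) = -7 + 2*0 = -7 + 0 = -7)
R(h, k) = 4 - h (R(h, k) = (1 + 3) - h = 4 - h)
O(S) = -3 - S (O(S) = (4 - 1*7) - S = (4 - 7) - S = -3 - S)
O(W(-1, 6)) - 1*(-47060) = (-3 - (1 - 1*(-1))) - 1*(-47060) = (-3 - (1 + 1)) + 47060 = (-3 - 1*2) + 47060 = (-3 - 2) + 47060 = -5 + 47060 = 47055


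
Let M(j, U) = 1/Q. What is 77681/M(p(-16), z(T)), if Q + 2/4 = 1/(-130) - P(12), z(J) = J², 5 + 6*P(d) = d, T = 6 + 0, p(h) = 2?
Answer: -50725693/390 ≈ -1.3007e+5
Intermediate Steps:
T = 6
P(d) = -⅚ + d/6
Q = -653/390 (Q = -½ + (1/(-130) - (-⅚ + (⅙)*12)) = -½ + (-1/130 - (-⅚ + 2)) = -½ + (-1/130 - 1*7/6) = -½ + (-1/130 - 7/6) = -½ - 229/195 = -653/390 ≈ -1.6744)
M(j, U) = -390/653 (M(j, U) = 1/(-653/390) = -390/653)
77681/M(p(-16), z(T)) = 77681/(-390/653) = 77681*(-653/390) = -50725693/390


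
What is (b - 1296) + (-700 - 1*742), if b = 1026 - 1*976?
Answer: -2688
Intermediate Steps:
b = 50 (b = 1026 - 976 = 50)
(b - 1296) + (-700 - 1*742) = (50 - 1296) + (-700 - 1*742) = -1246 + (-700 - 742) = -1246 - 1442 = -2688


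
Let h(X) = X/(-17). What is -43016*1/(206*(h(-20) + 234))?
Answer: -182818/205897 ≈ -0.88791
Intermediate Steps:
h(X) = -X/17 (h(X) = X*(-1/17) = -X/17)
-43016*1/(206*(h(-20) + 234)) = -43016*1/(206*(-1/17*(-20) + 234)) = -43016*1/(206*(20/17 + 234)) = -43016/(206*(3998/17)) = -43016/823588/17 = -43016*17/823588 = -182818/205897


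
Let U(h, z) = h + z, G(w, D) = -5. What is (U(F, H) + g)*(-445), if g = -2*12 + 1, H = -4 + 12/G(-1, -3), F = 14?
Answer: 6853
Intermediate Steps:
H = -32/5 (H = -4 + 12/(-5) = -4 + 12*(-⅕) = -4 - 12/5 = -32/5 ≈ -6.4000)
g = -23 (g = -24 + 1 = -23)
(U(F, H) + g)*(-445) = ((14 - 32/5) - 23)*(-445) = (38/5 - 23)*(-445) = -77/5*(-445) = 6853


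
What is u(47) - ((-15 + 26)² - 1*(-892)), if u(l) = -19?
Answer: -1032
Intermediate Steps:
u(47) - ((-15 + 26)² - 1*(-892)) = -19 - ((-15 + 26)² - 1*(-892)) = -19 - (11² + 892) = -19 - (121 + 892) = -19 - 1*1013 = -19 - 1013 = -1032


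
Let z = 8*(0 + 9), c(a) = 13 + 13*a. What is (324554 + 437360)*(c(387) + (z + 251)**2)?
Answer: 83332819922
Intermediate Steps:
z = 72 (z = 8*9 = 72)
(324554 + 437360)*(c(387) + (z + 251)**2) = (324554 + 437360)*((13 + 13*387) + (72 + 251)**2) = 761914*((13 + 5031) + 323**2) = 761914*(5044 + 104329) = 761914*109373 = 83332819922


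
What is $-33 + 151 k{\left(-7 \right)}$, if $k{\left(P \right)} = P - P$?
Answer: $-33$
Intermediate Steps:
$k{\left(P \right)} = 0$
$-33 + 151 k{\left(-7 \right)} = -33 + 151 \cdot 0 = -33 + 0 = -33$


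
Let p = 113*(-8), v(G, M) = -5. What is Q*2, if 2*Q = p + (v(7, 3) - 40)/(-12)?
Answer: -3601/4 ≈ -900.25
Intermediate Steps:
p = -904
Q = -3601/8 (Q = (-904 + (-5 - 40)/(-12))/2 = (-904 - 1/12*(-45))/2 = (-904 + 15/4)/2 = (1/2)*(-3601/4) = -3601/8 ≈ -450.13)
Q*2 = -3601/8*2 = -3601/4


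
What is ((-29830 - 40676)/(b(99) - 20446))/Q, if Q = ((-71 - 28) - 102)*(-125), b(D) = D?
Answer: 23502/170406125 ≈ 0.00013792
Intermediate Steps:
Q = 25125 (Q = (-99 - 102)*(-125) = -201*(-125) = 25125)
((-29830 - 40676)/(b(99) - 20446))/Q = ((-29830 - 40676)/(99 - 20446))/25125 = -70506/(-20347)*(1/25125) = -70506*(-1/20347)*(1/25125) = (70506/20347)*(1/25125) = 23502/170406125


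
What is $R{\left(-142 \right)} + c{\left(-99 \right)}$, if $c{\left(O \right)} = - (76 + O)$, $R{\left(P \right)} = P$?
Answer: $-119$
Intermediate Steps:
$c{\left(O \right)} = -76 - O$
$R{\left(-142 \right)} + c{\left(-99 \right)} = -142 - -23 = -142 + \left(-76 + 99\right) = -142 + 23 = -119$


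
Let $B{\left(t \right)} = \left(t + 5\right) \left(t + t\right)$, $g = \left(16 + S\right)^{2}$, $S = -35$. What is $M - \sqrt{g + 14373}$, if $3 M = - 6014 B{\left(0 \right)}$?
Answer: $- \sqrt{14734} \approx -121.38$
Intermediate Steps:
$g = 361$ ($g = \left(16 - 35\right)^{2} = \left(-19\right)^{2} = 361$)
$B{\left(t \right)} = 2 t \left(5 + t\right)$ ($B{\left(t \right)} = \left(5 + t\right) 2 t = 2 t \left(5 + t\right)$)
$M = 0$ ($M = \frac{\left(-6014\right) 2 \cdot 0 \left(5 + 0\right)}{3} = \frac{\left(-6014\right) 2 \cdot 0 \cdot 5}{3} = \frac{\left(-6014\right) 0}{3} = \frac{1}{3} \cdot 0 = 0$)
$M - \sqrt{g + 14373} = 0 - \sqrt{361 + 14373} = 0 - \sqrt{14734} = - \sqrt{14734}$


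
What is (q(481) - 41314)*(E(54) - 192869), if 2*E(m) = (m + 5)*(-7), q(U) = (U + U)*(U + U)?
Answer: -170703841815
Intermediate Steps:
q(U) = 4*U**2 (q(U) = (2*U)*(2*U) = 4*U**2)
E(m) = -35/2 - 7*m/2 (E(m) = ((m + 5)*(-7))/2 = ((5 + m)*(-7))/2 = (-35 - 7*m)/2 = -35/2 - 7*m/2)
(q(481) - 41314)*(E(54) - 192869) = (4*481**2 - 41314)*((-35/2 - 7/2*54) - 192869) = (4*231361 - 41314)*((-35/2 - 189) - 192869) = (925444 - 41314)*(-413/2 - 192869) = 884130*(-386151/2) = -170703841815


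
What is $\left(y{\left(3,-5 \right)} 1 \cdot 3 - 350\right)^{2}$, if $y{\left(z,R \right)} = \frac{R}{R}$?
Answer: $120409$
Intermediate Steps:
$y{\left(z,R \right)} = 1$
$\left(y{\left(3,-5 \right)} 1 \cdot 3 - 350\right)^{2} = \left(1 \cdot 1 \cdot 3 - 350\right)^{2} = \left(1 \cdot 3 - 350\right)^{2} = \left(3 - 350\right)^{2} = \left(-347\right)^{2} = 120409$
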